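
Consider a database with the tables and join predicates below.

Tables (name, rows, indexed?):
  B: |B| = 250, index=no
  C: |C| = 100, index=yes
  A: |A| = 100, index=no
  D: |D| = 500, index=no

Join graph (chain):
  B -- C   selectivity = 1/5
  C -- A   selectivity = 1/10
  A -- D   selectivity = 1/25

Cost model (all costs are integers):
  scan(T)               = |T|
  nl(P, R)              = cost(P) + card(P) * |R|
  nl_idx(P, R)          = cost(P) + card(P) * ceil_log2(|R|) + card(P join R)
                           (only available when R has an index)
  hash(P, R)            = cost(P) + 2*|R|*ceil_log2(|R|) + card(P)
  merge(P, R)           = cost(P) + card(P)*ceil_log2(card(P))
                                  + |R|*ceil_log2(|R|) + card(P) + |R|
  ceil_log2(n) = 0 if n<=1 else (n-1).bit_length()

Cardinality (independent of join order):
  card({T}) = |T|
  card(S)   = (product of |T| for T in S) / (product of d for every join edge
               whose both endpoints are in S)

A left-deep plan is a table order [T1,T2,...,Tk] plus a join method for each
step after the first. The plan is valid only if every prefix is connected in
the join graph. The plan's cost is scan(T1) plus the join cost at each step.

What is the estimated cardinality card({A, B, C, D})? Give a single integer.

Tables in S: A(100), B(250), C(100), D(500)
Edges inside S: B-C(d=5), C-A(d=10), A-D(d=25)
numerator = 100 * 250 * 100 * 500 = 1250000000
denominator = 5 * 10 * 25 = 1250
card(S) = 1250000000 / 1250 = 1000000

1000000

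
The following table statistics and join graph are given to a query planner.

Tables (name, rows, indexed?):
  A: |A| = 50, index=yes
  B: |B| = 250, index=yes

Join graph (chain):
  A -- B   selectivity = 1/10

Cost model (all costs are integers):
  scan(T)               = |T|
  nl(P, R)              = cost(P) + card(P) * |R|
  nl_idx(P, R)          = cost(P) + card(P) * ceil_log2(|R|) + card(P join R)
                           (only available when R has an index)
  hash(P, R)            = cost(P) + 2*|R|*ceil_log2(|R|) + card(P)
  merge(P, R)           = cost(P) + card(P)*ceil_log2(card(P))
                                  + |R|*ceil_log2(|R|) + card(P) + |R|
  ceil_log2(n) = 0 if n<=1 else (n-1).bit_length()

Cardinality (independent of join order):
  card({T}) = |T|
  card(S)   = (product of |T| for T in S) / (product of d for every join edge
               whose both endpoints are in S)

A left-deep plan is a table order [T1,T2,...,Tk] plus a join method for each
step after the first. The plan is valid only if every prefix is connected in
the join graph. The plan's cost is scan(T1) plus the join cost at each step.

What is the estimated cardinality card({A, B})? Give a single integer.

1250

Tables in S: A(50), B(250)
Edges inside S: A-B(d=10)
numerator = 50 * 250 = 12500
denominator = 10 = 10
card(S) = 12500 / 10 = 1250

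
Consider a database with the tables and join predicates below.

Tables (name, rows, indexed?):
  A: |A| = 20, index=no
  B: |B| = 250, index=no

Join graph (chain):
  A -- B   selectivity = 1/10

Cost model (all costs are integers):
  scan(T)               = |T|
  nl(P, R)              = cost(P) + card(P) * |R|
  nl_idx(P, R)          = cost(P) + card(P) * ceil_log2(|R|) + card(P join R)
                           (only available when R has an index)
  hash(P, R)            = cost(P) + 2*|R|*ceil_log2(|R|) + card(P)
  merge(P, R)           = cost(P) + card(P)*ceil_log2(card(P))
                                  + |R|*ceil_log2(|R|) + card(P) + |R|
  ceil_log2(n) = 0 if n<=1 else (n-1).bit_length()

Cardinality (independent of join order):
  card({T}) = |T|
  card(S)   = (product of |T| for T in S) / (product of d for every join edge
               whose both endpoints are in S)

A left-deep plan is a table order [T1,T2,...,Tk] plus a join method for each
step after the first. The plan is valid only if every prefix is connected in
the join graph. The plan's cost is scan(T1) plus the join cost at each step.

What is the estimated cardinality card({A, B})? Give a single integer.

500

Tables in S: A(20), B(250)
Edges inside S: A-B(d=10)
numerator = 20 * 250 = 5000
denominator = 10 = 10
card(S) = 5000 / 10 = 500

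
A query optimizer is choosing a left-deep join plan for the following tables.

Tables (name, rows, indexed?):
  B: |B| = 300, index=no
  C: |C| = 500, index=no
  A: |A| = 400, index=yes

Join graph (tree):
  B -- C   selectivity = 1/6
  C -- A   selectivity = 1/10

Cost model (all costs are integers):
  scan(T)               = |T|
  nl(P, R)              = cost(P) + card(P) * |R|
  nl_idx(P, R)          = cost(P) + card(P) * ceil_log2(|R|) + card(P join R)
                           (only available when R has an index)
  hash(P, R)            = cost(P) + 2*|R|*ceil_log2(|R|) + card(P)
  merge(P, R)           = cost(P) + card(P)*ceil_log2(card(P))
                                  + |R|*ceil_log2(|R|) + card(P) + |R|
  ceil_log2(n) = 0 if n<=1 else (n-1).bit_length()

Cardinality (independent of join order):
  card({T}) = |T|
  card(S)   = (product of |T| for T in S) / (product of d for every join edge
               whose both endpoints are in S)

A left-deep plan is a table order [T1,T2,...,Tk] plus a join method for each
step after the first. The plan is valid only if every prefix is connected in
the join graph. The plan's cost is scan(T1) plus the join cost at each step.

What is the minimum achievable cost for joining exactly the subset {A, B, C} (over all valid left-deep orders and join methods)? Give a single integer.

Selinger DP over subsets of {A,B,C}:
  {B}: scan cost=300, card=300
  {C}: scan cost=500, card=500
  {A}: scan cost=400, card=400
  {BC}: card=25000; try (B,hash)→6400, (C,merge)→8300, (B,merge)→8500, (C,hash)→9600, (C,nl)→150300, (B,nl)→150500; best=6400 via (B,hash)
  {AC}: card=20000; try (A,hash)→8200, (C,merge)→9400, (A,merge)→9500, (C,hash)→9800, (A,nl_idx)→25000, (C,nl)→200400 …(+1); best=8200 via (A,hash)
  {ABC}: card=1000000; try (B,hash)→33600, (A,hash)→38600, (B,merge)→331200, (A,merge)→410400, (A,nl_idx)→1231400, (B,nl)→6008200 …(+1); best=33600 via (B,hash)

33600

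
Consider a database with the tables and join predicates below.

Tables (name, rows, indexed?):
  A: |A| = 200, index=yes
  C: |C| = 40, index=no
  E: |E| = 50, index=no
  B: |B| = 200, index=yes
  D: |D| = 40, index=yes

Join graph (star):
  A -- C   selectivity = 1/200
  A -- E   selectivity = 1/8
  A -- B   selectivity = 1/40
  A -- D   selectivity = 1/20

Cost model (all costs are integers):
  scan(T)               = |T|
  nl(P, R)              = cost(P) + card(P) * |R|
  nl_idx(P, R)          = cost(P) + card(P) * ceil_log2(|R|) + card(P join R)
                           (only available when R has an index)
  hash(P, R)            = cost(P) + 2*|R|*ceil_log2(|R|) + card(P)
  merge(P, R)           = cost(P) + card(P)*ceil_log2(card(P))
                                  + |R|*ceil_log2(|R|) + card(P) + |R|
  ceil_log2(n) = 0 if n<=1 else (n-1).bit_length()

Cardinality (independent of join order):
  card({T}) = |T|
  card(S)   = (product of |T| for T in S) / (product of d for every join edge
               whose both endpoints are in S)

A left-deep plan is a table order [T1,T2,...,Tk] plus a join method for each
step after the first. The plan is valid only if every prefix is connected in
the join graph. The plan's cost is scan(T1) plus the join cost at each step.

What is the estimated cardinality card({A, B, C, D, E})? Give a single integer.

Tables in S: A(200), B(200), C(40), D(40), E(50)
Edges inside S: A-C(d=200), A-E(d=8), A-B(d=40), A-D(d=20)
numerator = 200 * 200 * 40 * 40 * 50 = 3200000000
denominator = 200 * 8 * 40 * 20 = 1280000
card(S) = 3200000000 / 1280000 = 2500

2500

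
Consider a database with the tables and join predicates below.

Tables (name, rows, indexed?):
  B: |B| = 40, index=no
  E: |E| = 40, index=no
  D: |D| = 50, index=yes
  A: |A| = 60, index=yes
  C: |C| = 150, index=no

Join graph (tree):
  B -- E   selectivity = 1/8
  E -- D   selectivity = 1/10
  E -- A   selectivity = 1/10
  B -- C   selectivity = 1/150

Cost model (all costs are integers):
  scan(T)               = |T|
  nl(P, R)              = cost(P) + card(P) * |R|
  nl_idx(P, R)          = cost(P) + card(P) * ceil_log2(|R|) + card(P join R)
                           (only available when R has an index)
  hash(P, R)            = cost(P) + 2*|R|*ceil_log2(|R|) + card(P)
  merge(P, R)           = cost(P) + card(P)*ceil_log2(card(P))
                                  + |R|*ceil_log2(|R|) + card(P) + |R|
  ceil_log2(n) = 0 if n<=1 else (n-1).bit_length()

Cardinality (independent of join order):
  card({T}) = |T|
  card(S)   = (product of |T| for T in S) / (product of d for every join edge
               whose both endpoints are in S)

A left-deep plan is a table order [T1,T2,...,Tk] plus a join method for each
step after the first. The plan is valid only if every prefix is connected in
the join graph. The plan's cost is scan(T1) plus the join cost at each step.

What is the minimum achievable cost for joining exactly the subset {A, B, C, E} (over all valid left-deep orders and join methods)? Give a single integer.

2220

Selinger DP over subsets of {A,B,C,E}:
  {B}: scan cost=40, card=40
  {E}: scan cost=40, card=40
  {A}: scan cost=60, card=60
  {C}: scan cost=150, card=150
  {BE}: card=200; try (E,hash)→560, (B,hash)→560, (E,merge)→600, (B,merge)→600, (E,nl)→1640, (B,nl)→1640; best=560 via (E,hash)
  {BC}: card=40; try (B,hash)→780, (C,merge)→1670, (B,merge)→1780, (C,hash)→2480, (C,nl)→6040, (B,nl)→6150; best=780 via (B,hash)
  {AE}: card=240; try (A,nl_idx)→520, (E,hash)→600, (A,merge)→740, (E,merge)→760, (A,hash)→800, (A,nl)→2440 …(+1); best=520 via (A,nl_idx)
  {ABE}: card=1200; try (B,hash)→1240, (A,hash)→1480, (A,merge)→2780, (B,merge)→2960, (A,nl_idx)→2960, (B,nl)→10120 …(+1); best=1240 via (B,hash)
  {BCE}: card=200; try (E,hash)→1300, (E,merge)→1340, (E,nl)→2380, (C,hash)→3160, (C,merge)→3710, (C,nl)→30560; best=1300 via (E,hash)
  {ABCE}: card=1200; try (A,hash)→2220, (A,merge)→3520, (A,nl_idx)→3700, (C,hash)→4840, (A,nl)→13300, (C,merge)→16990 …(+1); best=2220 via (A,hash)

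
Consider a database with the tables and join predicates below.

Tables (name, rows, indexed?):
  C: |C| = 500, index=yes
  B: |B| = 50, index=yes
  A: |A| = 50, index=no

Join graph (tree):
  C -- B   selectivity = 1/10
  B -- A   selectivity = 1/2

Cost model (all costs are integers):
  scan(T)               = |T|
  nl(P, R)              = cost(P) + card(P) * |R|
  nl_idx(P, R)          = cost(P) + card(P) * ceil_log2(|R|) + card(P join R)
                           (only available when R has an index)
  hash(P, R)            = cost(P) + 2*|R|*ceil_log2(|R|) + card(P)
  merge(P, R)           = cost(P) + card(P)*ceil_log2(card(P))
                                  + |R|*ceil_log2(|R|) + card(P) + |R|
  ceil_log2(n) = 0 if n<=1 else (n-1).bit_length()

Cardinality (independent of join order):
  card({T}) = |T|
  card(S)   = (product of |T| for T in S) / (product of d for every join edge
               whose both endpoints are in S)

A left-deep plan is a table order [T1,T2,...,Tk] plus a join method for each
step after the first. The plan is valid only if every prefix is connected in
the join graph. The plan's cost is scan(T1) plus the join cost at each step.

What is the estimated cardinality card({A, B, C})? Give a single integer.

Tables in S: A(50), B(50), C(500)
Edges inside S: C-B(d=10), B-A(d=2)
numerator = 50 * 50 * 500 = 1250000
denominator = 10 * 2 = 20
card(S) = 1250000 / 20 = 62500

62500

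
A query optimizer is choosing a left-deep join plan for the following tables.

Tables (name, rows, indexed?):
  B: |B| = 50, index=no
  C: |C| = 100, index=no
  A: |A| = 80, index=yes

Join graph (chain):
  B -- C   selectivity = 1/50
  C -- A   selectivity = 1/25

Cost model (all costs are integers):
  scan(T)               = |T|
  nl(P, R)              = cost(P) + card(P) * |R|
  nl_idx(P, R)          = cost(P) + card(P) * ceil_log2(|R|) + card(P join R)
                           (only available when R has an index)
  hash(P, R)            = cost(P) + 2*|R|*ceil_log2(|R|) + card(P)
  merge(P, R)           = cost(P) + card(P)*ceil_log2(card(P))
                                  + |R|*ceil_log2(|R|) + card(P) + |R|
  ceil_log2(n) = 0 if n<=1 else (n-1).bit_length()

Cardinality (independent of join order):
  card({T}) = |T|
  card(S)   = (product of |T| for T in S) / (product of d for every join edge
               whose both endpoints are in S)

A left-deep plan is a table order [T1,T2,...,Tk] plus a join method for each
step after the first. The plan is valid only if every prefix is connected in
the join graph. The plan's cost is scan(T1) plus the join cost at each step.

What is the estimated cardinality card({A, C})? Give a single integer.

320

Tables in S: A(80), C(100)
Edges inside S: C-A(d=25)
numerator = 80 * 100 = 8000
denominator = 25 = 25
card(S) = 8000 / 25 = 320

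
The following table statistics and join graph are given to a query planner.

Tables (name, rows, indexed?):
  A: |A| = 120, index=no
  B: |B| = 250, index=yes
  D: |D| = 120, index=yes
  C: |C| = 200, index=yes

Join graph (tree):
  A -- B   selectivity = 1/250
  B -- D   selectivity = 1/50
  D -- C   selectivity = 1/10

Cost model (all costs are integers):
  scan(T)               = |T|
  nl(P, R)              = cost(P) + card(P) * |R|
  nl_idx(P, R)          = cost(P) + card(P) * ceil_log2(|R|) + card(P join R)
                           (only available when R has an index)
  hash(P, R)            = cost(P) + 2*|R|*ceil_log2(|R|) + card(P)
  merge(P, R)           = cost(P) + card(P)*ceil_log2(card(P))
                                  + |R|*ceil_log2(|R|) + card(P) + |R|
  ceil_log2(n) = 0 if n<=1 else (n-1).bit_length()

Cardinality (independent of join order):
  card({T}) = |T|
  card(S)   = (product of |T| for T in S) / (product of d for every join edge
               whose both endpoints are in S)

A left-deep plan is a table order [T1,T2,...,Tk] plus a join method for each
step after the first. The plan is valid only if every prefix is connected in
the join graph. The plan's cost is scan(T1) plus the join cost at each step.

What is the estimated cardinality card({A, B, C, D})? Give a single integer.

5760

Tables in S: A(120), B(250), C(200), D(120)
Edges inside S: A-B(d=250), B-D(d=50), D-C(d=10)
numerator = 120 * 250 * 200 * 120 = 720000000
denominator = 250 * 50 * 10 = 125000
card(S) = 720000000 / 125000 = 5760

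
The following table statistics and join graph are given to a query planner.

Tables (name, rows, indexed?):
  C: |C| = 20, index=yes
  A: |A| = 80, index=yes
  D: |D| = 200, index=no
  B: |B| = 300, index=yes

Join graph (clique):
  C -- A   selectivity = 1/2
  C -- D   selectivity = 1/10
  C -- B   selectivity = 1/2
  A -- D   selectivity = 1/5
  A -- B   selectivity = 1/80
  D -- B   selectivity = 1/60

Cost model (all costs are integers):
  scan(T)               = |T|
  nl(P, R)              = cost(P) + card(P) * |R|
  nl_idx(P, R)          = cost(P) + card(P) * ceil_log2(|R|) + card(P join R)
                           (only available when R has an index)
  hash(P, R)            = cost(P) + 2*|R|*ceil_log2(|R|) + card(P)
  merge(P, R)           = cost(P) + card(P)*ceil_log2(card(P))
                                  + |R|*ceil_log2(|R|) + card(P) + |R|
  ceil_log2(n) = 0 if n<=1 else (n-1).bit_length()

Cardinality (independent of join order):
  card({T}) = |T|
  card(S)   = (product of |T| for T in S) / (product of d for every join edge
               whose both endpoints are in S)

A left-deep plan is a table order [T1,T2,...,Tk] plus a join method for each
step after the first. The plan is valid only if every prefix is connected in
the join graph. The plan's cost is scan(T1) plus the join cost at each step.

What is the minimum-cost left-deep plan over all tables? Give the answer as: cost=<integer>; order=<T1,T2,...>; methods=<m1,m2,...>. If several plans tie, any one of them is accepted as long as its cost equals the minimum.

cost=5000; order=A,B,D,C; methods=nl_idx,hash,hash

Selinger DP (subsets sized 1..n):
  {C}: scan cost=20, card=20
  {A}: scan cost=80, card=80
  {D}: scan cost=200, card=200
  {B}: scan cost=300, card=300
  {AC}: card=800; try (C,hash)→360, (A,merge)→780, (C,merge)→840, (A,nl_idx)→960, (A,hash)→1160, (C,nl_idx)→1280 …(+2); best=360 via (C,hash)
  {CD}: card=400; try (C,hash)→600, (C,nl_idx)→1600, (D,merge)→1940, (C,merge)→2120, (D,hash)→3240, (D,nl)→4020 …(+1); best=600 via (C,hash)
  {BC}: card=3000; try (C,hash)→800, (B,merge)→3140, (B,nl_idx)→3200, (C,merge)→3420, (C,nl_idx)→4800, (B,hash)→5440 …(+2); best=800 via (C,hash)
  {AD}: card=3200; try (A,hash)→1520, (D,merge)→2520, (A,merge)→2640, (D,hash)→3360, (A,nl_idx)→4800, (D,nl)→16080 …(+1); best=1520 via (A,hash)
  {AB}: card=300; try (B,nl_idx)→1100, (A,hash)→1720, (A,nl_idx)→2700, (B,merge)→3720, (A,merge)→3940, (B,hash)→5560 …(+2); best=1100 via (B,nl_idx)
  {BD}: card=1000; try (B,nl_idx)→3000, (D,hash)→3800, (B,merge)→5000, (D,merge)→5100, (B,hash)→5800, (B,nl)→60200 …(+1); best=3000 via (B,nl_idx)
  {ACD}: card=3200; try (A,hash)→2120, (D,hash)→4360, (C,hash)→4920, (A,merge)→5240, (A,nl_idx)→6600, (D,merge)→10960 …(+5); best=2120 via (A,hash)
  {ABC}: card=1500; try (C,hash)→1600, (C,nl_idx)→4100, (C,merge)→4220, (A,hash)→4920, (B,hash)→6560, (C,nl)→7100 …(+6); best=1600 via (C,hash)
  {BCD}: card=1000; try (C,hash)→4200, (B,nl_idx)→5200, (B,hash)→6400, (D,hash)→7000, (B,merge)→7600, (C,nl_idx)→9000 …(+5); best=4200 via (C,hash)
  {ABD}: card=200; try (D,hash)→4600, (A,hash)→5120, (D,merge)→5900, (B,hash)→10120, (A,nl_idx)→10200, (A,merge)→14640 …(+5); best=4600 via (D,hash)
  {ABCD}: card=100; try (C,hash)→5000, (C,nl_idx)→5700, (D,hash)→6300, (A,hash)→6320, (C,merge)→6520, (C,nl)→8600 …(+9); best=5000 via (C,hash)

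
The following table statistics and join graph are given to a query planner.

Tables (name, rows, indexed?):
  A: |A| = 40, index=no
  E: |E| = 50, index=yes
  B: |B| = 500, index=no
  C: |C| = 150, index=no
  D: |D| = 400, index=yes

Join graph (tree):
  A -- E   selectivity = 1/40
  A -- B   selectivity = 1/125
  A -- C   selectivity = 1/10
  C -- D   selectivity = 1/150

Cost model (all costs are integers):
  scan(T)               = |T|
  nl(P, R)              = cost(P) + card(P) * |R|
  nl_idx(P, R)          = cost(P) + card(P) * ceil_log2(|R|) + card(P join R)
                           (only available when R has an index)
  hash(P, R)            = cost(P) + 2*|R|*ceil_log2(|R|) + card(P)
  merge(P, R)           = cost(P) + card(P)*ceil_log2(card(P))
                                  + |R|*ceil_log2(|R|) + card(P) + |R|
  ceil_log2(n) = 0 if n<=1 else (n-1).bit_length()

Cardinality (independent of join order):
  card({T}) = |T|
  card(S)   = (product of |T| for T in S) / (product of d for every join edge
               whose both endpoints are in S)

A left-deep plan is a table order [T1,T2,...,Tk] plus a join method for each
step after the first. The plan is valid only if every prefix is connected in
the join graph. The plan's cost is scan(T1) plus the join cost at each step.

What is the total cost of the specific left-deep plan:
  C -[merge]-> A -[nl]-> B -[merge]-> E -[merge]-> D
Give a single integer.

376330

step 1: scan C: cost=150, card=150
step 2: join A via merge
    card(P join A) = 150*40/(10) = 600
    cost = 150 + 150*8 + 40*6 + 150 + 40 = 1780
step 3: join B via nl
    card(P join B) = 600*500/(125) = 2400
    cost = 1780 + 600*500 = 301780
step 4: join E via merge
    card(P join E) = 2400*50/(40) = 3000
    cost = 301780 + 2400*12 + 50*6 + 2400 + 50 = 333330
step 5: join D via merge
    card(P join D) = 3000*400/(150) = 8000
    cost = 333330 + 3000*12 + 400*9 + 3000 + 400 = 376330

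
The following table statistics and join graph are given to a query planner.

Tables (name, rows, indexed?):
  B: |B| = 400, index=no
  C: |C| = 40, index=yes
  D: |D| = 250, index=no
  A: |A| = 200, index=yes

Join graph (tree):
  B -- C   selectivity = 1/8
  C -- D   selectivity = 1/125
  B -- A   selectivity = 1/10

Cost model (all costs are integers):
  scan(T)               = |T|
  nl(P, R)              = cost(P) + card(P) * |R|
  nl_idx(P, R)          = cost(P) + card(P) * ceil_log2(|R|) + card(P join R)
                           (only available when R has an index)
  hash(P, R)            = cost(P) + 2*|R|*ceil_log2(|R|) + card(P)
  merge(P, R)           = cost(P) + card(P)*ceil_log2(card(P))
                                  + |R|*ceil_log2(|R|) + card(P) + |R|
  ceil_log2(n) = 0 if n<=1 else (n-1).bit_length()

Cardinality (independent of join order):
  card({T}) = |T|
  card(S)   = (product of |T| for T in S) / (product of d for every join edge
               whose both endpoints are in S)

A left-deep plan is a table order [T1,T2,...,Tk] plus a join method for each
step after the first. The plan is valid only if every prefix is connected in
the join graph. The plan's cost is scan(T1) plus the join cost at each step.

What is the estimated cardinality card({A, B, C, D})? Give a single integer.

Tables in S: A(200), B(400), C(40), D(250)
Edges inside S: B-C(d=8), C-D(d=125), B-A(d=10)
numerator = 200 * 400 * 40 * 250 = 800000000
denominator = 8 * 125 * 10 = 10000
card(S) = 800000000 / 10000 = 80000

80000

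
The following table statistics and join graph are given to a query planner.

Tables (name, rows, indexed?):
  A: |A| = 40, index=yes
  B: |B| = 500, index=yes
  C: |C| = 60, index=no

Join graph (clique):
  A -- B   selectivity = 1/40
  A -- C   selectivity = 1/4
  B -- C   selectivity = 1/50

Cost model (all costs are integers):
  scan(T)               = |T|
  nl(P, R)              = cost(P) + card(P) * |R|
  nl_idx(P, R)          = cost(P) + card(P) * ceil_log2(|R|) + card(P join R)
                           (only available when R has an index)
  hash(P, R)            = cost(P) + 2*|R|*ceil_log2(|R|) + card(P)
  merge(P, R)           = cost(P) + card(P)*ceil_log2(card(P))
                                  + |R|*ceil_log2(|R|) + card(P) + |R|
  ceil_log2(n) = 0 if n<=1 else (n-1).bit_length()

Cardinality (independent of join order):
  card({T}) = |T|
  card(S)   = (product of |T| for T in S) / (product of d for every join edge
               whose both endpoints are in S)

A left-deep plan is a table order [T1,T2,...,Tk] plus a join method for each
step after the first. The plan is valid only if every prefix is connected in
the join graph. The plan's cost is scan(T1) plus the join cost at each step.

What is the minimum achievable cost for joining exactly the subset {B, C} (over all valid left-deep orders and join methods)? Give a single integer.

1200

Selinger DP over subsets of {B,C}:
  {B}: scan cost=500, card=500
  {C}: scan cost=60, card=60
  {BC}: card=600; try (B,nl_idx)→1200, (C,hash)→1720, (B,merge)→5480, (C,merge)→5920, (B,hash)→9120, (B,nl)→30060 …(+1); best=1200 via (B,nl_idx)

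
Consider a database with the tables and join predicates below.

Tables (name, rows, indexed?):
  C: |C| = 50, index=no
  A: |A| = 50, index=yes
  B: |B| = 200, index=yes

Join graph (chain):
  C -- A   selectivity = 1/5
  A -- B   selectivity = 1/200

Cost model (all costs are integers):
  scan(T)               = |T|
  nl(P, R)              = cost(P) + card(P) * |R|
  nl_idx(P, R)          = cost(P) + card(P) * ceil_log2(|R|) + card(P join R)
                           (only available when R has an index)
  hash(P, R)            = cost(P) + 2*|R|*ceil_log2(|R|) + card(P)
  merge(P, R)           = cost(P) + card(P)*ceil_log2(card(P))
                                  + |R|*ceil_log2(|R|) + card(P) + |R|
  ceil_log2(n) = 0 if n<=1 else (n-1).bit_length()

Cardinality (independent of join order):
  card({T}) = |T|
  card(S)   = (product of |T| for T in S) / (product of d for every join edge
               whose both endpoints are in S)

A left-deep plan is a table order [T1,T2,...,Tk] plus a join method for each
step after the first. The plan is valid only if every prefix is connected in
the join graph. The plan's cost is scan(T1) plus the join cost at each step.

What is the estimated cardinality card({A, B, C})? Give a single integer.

500

Tables in S: A(50), B(200), C(50)
Edges inside S: C-A(d=5), A-B(d=200)
numerator = 50 * 200 * 50 = 500000
denominator = 5 * 200 = 1000
card(S) = 500000 / 1000 = 500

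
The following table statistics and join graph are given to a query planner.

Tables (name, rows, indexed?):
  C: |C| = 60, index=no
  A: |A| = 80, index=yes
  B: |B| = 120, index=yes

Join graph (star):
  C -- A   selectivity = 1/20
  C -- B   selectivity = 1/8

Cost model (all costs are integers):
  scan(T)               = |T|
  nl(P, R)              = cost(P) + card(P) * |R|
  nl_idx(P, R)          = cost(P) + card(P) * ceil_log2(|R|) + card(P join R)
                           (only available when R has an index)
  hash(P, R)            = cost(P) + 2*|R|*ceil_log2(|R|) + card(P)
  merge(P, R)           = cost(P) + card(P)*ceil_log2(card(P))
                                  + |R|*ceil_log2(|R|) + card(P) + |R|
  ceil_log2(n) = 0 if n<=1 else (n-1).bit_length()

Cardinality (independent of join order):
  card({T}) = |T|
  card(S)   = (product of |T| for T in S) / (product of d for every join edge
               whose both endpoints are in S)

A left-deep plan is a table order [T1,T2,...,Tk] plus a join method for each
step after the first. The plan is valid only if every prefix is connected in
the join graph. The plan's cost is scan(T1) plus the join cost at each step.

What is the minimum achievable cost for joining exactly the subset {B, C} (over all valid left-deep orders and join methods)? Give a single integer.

Selinger DP over subsets of {B,C}:
  {C}: scan cost=60, card=60
  {B}: scan cost=120, card=120
  {BC}: card=900; try (C,hash)→960, (B,nl_idx)→1380, (B,merge)→1440, (C,merge)→1500, (B,hash)→1800, (B,nl)→7260 …(+1); best=960 via (C,hash)

960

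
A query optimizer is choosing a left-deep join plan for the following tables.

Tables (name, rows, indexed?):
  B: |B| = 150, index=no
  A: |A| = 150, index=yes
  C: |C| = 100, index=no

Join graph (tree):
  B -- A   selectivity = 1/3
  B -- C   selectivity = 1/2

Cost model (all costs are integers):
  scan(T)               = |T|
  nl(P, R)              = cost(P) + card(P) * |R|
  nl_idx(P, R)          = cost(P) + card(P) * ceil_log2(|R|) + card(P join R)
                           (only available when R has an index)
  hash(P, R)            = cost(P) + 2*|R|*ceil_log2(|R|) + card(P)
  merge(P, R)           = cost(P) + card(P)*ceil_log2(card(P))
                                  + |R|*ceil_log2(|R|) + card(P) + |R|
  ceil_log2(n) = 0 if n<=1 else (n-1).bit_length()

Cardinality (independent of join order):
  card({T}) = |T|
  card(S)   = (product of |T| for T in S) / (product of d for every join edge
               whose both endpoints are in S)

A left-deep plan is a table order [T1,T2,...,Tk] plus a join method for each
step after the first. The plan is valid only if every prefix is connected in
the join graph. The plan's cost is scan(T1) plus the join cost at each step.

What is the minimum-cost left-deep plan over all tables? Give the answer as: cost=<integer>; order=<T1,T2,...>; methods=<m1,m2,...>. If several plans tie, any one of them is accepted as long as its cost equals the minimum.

cost=11600; order=A,B,C; methods=hash,hash

Selinger DP (subsets sized 1..n):
  {B}: scan cost=150, card=150
  {A}: scan cost=150, card=150
  {C}: scan cost=100, card=100
  {AB}: card=7500; try (B,hash)→2700, (A,hash)→2700, (B,merge)→2850, (A,merge)→2850, (A,nl_idx)→8850, (B,nl)→22650 …(+1); best=2700 via (B,hash)
  {BC}: card=7500; try (C,hash)→1700, (B,merge)→2250, (C,merge)→2300, (B,hash)→2600, (B,nl)→15100, (C,nl)→15150; best=1700 via (C,hash)
  {ABC}: card=375000; try (C,hash)→11600, (A,hash)→11600, (A,merge)→108050, (C,merge)→108500, (A,nl_idx)→436700, (C,nl)→752700 …(+1); best=11600 via (C,hash)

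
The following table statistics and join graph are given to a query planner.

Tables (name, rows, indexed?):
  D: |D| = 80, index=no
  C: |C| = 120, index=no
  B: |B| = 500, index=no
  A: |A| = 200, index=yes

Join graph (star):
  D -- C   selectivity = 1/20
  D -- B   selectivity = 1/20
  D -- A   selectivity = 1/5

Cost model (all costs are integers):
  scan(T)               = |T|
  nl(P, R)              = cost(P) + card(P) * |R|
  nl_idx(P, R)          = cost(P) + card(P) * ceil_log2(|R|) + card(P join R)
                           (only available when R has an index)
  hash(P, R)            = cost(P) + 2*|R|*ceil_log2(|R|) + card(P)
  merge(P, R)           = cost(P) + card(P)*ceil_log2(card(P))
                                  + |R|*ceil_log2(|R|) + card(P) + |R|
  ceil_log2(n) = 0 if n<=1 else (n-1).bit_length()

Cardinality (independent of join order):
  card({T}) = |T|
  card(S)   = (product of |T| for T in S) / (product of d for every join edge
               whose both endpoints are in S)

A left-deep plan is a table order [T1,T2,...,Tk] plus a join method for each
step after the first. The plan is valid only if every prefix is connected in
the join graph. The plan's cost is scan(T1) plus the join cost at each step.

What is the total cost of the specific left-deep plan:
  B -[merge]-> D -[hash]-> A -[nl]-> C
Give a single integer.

9611340

step 1: scan B: cost=500, card=500
step 2: join D via merge
    card(P join D) = 500*80/(20) = 2000
    cost = 500 + 500*9 + 80*7 + 500 + 80 = 6140
step 3: join A via hash
    card(P join A) = 2000*200/(5) = 80000
    cost = 6140 + 2*200*8 + 2000 = 11340
step 4: join C via nl
    card(P join C) = 80000*120/(20) = 480000
    cost = 11340 + 80000*120 = 9611340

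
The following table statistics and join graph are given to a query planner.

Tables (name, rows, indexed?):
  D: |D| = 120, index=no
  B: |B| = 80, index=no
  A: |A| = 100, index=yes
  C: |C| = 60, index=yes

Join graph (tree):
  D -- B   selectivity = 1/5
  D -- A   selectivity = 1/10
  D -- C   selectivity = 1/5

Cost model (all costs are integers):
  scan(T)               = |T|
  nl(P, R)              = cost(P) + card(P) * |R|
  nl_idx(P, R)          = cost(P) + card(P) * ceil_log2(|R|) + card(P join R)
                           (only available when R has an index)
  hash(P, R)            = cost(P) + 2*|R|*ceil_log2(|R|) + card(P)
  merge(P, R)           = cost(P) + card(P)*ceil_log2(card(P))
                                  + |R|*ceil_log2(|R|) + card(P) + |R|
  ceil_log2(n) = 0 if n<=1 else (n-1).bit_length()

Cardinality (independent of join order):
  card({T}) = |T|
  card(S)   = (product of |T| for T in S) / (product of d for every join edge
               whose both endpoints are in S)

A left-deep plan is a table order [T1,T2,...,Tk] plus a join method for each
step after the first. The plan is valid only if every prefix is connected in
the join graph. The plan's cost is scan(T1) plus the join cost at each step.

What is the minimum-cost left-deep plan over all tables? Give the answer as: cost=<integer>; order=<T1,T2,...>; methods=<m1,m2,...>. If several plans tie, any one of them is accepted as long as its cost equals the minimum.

Selinger DP (subsets sized 1..n):
  {D}: scan cost=120, card=120
  {B}: scan cost=80, card=80
  {A}: scan cost=100, card=100
  {C}: scan cost=60, card=60
  {BD}: card=1920; try (B,hash)→1360, (D,merge)→1680, (B,merge)→1720, (D,hash)→1840, (D,nl)→9680, (B,nl)→9720; best=1360 via (B,hash)
  {AD}: card=1200; try (A,hash)→1640, (D,merge)→1860, (D,hash)→1880, (A,merge)→1880, (A,nl_idx)→2160, (D,nl)→12100 …(+1); best=1640 via (A,hash)
  {CD}: card=1440; try (C,hash)→960, (D,merge)→1440, (C,merge)→1500, (D,hash)→1800, (C,nl_idx)→2280, (D,nl)→7260 …(+1); best=960 via (C,hash)
  {ABD}: card=19200; try (B,hash)→3960, (A,hash)→4680, (B,merge)→16680, (A,merge)→25200, (A,nl_idx)→34000, (B,nl)→97640 …(+1); best=3960 via (B,hash)
  {BCD}: card=23040; try (B,hash)→3520, (C,hash)→4000, (B,merge)→18880, (C,merge)→24820, (C,nl_idx)→35920, (B,nl)→116160 …(+1); best=3520 via (B,hash)
  {ACD}: card=14400; try (C,hash)→3560, (A,hash)→3800, (C,merge)→16460, (A,merge)→19040, (C,nl_idx)→23240, (A,nl_idx)→25440 …(+2); best=3560 via (C,hash)
  {ABCD}: card=230400; try (B,hash)→19080, (C,hash)→23880, (A,hash)→27960, (B,merge)→220200, (C,merge)→311580, (C,nl_idx)→349560 …(+5); best=19080 via (B,hash)

cost=19080; order=D,A,C,B; methods=hash,hash,hash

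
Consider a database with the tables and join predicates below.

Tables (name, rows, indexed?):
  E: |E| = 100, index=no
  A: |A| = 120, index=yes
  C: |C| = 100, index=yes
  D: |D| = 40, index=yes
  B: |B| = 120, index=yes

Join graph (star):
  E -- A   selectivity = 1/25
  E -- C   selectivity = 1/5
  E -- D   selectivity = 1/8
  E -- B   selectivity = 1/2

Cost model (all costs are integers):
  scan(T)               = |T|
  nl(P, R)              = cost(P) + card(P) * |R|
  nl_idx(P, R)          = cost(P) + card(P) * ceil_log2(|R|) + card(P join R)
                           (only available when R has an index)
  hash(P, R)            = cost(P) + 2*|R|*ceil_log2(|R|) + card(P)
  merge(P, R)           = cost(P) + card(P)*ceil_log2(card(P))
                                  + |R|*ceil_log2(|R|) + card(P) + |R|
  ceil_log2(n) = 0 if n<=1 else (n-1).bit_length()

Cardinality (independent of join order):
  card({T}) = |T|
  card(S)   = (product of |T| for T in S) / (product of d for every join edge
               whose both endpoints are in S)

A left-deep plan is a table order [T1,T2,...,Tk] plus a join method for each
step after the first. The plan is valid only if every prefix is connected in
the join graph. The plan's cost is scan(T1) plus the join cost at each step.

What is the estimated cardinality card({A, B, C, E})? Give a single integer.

Tables in S: A(120), B(120), C(100), E(100)
Edges inside S: E-A(d=25), E-C(d=5), E-B(d=2)
numerator = 120 * 120 * 100 * 100 = 144000000
denominator = 25 * 5 * 2 = 250
card(S) = 144000000 / 250 = 576000

576000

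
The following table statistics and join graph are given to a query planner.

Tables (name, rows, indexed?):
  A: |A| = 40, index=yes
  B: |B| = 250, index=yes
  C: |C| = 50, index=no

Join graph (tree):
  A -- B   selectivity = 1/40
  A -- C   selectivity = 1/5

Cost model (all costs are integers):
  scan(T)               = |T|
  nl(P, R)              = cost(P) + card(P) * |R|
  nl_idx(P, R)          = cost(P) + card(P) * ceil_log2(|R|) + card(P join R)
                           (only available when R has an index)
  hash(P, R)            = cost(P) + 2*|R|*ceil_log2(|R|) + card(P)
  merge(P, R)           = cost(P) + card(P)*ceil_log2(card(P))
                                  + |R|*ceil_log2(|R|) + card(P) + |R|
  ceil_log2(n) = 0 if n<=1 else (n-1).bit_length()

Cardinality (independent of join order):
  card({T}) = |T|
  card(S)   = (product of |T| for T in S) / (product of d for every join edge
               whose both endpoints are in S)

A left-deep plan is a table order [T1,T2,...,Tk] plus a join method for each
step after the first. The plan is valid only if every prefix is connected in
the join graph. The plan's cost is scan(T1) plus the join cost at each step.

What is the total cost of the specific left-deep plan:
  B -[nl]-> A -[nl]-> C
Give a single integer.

22750

step 1: scan B: cost=250, card=250
step 2: join A via nl
    card(P join A) = 250*40/(40) = 250
    cost = 250 + 250*40 = 10250
step 3: join C via nl
    card(P join C) = 250*50/(5) = 2500
    cost = 10250 + 250*50 = 22750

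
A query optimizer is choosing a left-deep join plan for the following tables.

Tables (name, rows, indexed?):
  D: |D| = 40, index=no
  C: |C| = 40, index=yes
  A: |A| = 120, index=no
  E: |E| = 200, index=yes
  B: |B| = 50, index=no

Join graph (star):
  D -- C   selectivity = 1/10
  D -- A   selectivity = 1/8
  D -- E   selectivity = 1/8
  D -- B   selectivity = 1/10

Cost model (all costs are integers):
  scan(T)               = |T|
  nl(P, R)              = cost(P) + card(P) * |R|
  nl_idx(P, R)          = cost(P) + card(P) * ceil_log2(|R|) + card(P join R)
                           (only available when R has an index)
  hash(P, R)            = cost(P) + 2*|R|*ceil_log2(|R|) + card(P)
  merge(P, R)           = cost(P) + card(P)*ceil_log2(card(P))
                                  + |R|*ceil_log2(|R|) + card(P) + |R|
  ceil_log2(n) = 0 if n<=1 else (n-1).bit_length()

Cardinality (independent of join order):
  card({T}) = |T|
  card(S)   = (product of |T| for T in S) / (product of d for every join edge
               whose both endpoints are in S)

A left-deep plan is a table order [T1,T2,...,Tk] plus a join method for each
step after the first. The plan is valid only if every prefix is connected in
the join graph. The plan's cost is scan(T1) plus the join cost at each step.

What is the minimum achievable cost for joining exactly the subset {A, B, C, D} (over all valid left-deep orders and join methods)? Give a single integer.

Selinger DP over subsets of {A,B,C,D}:
  {D}: scan cost=40, card=40
  {C}: scan cost=40, card=40
  {A}: scan cost=120, card=120
  {B}: scan cost=50, card=50
  {CD}: card=160; try (C,nl_idx)→440, (D,hash)→560, (C,hash)→560, (D,merge)→600, (C,merge)→600, (D,nl)→1640 …(+1); best=440 via (C,nl_idx)
  {AD}: card=600; try (D,hash)→720, (A,merge)→1280, (D,merge)→1360, (A,hash)→1760, (A,nl)→4840, (D,nl)→4920; best=720 via (D,hash)
  {BD}: card=200; try (D,hash)→580, (B,merge)→670, (D,merge)→680, (B,hash)→680, (B,nl)→2040, (D,nl)→2050; best=580 via (D,hash)
  {ACD}: card=2400; try (C,hash)→1800, (A,hash)→2280, (A,merge)→2840, (C,nl_idx)→6720, (C,merge)→7600, (A,nl)→19640 …(+1); best=1800 via (C,hash)
  {BCD}: card=800; try (B,hash)→1200, (C,hash)→1260, (B,merge)→2230, (C,nl_idx)→2580, (C,merge)→2660, (B,nl)→8440 …(+1); best=1200 via (B,hash)
  {ABD}: card=3000; try (B,hash)→1920, (A,hash)→2460, (A,merge)→3340, (B,merge)→7670, (A,nl)→24580, (B,nl)→30720; best=1920 via (B,hash)
  {ABCD}: card=12000; try (A,hash)→3680, (B,hash)→4800, (C,hash)→5400, (A,merge)→10960, (C,nl_idx)→31920, (B,merge)→33350 …(+4); best=3680 via (A,hash)

3680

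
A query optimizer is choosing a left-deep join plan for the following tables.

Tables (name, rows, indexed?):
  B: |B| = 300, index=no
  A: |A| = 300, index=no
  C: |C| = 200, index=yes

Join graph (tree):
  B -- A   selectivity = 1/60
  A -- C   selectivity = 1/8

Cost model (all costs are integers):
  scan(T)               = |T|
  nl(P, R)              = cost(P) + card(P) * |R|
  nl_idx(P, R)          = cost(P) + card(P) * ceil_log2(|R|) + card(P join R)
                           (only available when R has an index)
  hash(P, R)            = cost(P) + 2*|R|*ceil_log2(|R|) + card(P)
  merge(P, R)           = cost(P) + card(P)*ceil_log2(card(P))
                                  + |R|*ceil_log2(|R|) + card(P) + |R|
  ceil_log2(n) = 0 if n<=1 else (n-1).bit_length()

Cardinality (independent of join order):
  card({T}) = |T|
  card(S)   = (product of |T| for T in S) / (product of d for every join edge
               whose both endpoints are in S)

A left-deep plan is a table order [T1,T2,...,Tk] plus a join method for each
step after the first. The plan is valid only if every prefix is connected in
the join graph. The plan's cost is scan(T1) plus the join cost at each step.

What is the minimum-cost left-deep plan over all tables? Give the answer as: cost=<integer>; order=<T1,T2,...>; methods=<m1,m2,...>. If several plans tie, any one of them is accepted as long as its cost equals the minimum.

Selinger DP (subsets sized 1..n):
  {B}: scan cost=300, card=300
  {A}: scan cost=300, card=300
  {C}: scan cost=200, card=200
  {AB}: card=1500; try (B,hash)→6000, (A,hash)→6000, (B,merge)→6300, (A,merge)→6300, (B,nl)→90300, (A,nl)→90300; best=6000 via (B,hash)
  {AC}: card=7500; try (C,hash)→3800, (A,merge)→5000, (C,merge)→5100, (A,hash)→5800, (C,nl_idx)→10200, (A,nl)→60200 …(+1); best=3800 via (C,hash)
  {ABC}: card=37500; try (C,hash)→10700, (B,hash)→16700, (C,merge)→25800, (C,nl_idx)→55500, (B,merge)→111800, (C,nl)→306000 …(+1); best=10700 via (C,hash)

cost=10700; order=A,B,C; methods=hash,hash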